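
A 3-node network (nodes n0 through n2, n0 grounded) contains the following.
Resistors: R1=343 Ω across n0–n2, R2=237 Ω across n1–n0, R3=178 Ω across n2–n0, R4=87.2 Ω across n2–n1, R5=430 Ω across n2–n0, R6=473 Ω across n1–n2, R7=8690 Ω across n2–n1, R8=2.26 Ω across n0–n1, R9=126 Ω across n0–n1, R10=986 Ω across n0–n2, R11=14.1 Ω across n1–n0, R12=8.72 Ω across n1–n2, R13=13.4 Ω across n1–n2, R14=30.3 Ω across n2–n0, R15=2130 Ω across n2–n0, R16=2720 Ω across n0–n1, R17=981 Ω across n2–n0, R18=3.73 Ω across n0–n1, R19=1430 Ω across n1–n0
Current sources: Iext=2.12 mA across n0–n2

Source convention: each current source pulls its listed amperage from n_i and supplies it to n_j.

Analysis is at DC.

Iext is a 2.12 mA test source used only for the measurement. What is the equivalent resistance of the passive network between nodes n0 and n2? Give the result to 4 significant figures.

MNA unknowns: 2 node voltages V₁..V_2
R1: Y=0.002915 on G[0,2]
R2: Y=0.004219 on G[1,0]
R3: Y=0.005618 on G[2,0]
R4: Y=0.01147 on G[2,1]
R5: Y=0.002326 on G[2,0]
R6: Y=0.002114 on G[1,2]
R7: Y=0.0001151 on G[2,1]
R8: Y=0.4425 on G[0,1]
R9: Y=0.007937 on G[0,1]
R10: Y=0.001014 on G[0,2]
R11: Y=0.07092 on G[1,0]
R12: Y=0.1147 on G[1,2]
R13: Y=0.07463 on G[1,2]
R14: Y=0.03300 on G[2,0]
R15: Y=0.0004695 on G[2,0]
R16: Y=0.0003676 on G[0,1]
R17: Y=0.001019 on G[2,0]
R18: Y=0.2681 on G[0,1]
R19: Y=0.0006993 on G[1,0]
Iext: z[0]−=0.00212, z[2]+=0.00212
solve → V1=0.002073, V2=0.01019

R_eq = 4.806 Ω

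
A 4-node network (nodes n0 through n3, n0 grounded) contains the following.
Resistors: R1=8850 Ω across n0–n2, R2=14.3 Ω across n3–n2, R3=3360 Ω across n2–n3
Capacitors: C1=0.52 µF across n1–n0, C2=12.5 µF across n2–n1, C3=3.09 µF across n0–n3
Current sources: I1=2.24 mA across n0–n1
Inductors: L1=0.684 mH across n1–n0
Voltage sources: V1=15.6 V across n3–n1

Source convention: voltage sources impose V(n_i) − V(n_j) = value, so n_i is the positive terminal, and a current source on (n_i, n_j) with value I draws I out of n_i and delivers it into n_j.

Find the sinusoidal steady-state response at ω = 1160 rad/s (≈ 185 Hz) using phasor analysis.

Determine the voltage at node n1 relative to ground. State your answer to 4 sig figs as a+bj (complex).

MNA unknowns: 3 node voltages V₁..V_3 plus 1 source current (V1)
R1: Y=0.0001130+0.000j on G[0,2]
C1: Y=0.000+0.0006032j on G[1,0]
I1: z[0]−=0.00224, z[1]+=0.00224
R2: Y=0.06993+0.000j on G[3,2]
C2: Y=0.000+0.01450j on G[2,1]
C3: Y=0.000+0.003584j on G[0,3]
L1: Y=0.000-1.260j on G[1,0]
R3: Y=0.0002976+0.000j on G[2,3]
V1: row V3−V1=15.6, i_V1 at 3,1
solve → V1=0.04424+0.0004354j, V2=14.98-3.079j, V3=15.64+0.0004354j
aux → i_V1=-0.04635-0.2724j

0.04424+0.0004354j V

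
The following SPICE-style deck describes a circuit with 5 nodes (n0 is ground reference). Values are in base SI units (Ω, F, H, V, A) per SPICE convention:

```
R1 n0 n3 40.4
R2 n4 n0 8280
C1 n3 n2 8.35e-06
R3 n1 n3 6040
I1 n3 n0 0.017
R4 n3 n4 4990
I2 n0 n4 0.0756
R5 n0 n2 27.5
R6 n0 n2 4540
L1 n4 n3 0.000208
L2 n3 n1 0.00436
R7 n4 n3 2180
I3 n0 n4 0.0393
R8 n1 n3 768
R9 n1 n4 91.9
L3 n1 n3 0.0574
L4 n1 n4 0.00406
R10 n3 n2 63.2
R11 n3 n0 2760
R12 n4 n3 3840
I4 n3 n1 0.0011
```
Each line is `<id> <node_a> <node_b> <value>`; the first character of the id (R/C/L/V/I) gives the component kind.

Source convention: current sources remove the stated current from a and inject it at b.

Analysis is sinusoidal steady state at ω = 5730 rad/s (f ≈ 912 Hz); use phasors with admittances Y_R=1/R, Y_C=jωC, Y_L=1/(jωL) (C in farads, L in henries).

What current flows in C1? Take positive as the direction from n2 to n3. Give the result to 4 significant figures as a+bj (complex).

MNA unknowns: 4 node voltages V₁..V_4
R1: Y=0.02475+0.000j on G[0,3]
R2: Y=0.0001208+0.000j on G[4,0]
C1: Y=0.000+0.04785j on G[3,2]
R3: Y=0.0001656+0.000j on G[1,3]
I1: z[3]−=0.017, z[0]+=0.017
R4: Y=0.0002004+0.000j on G[3,4]
I2: z[0]−=0.0756, z[4]+=0.0756
R5: Y=0.03636+0.000j on G[0,2]
R6: Y=0.0002203+0.000j on G[0,2]
L1: Y=0.000-0.8390j on G[4,3]
L2: Y=0.000-0.04003j on G[3,1]
R7: Y=0.0004587+0.000j on G[4,3]
I3: z[0]−=0.0393, z[4]+=0.0393
R8: Y=0.001302+0.000j on G[1,3]
R9: Y=0.01088+0.000j on G[1,4]
L3: Y=0.000-0.003040j on G[1,3]
L4: Y=0.000-0.04299j on G[1,4]
R10: Y=0.01582+0.000j on G[3,2]
R11: Y=0.0003623+0.000j on G[3,0]
R12: Y=0.0002604+0.000j on G[4,3]
I4: z[3]−=0.0011, z[1]+=0.0011
solve → V1=1.904-0.4269j, V2=1.359+0.3495j, V3=1.910-0.5074j, V4=1.910-0.3735j

-0.04100-0.02635j A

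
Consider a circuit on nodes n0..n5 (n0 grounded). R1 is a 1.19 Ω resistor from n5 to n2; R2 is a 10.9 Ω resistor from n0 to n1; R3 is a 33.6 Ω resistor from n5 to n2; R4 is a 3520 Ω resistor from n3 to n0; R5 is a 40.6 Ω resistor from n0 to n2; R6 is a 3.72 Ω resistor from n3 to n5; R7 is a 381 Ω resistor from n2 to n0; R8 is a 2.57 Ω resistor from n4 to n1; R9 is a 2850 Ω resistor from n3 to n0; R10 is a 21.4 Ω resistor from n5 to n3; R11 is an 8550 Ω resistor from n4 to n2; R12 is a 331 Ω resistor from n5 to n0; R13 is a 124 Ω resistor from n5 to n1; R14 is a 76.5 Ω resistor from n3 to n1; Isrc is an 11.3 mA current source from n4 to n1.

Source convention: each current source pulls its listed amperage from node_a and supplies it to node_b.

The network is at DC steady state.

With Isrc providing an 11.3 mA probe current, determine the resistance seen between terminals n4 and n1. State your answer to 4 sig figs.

Element admittances at DC:
  Y(R1) = 0.8403 S between n5,n2
  Y(R2) = 0.09174 S between n0,n1
  Y(R3) = 0.02976 S between n5,n2
  Y(R4) = 0.0002841 S between n3,n0
  Y(R5) = 0.02463 S between n0,n2
  Y(R6) = 0.2688 S between n3,n5
  Y(R7) = 0.002625 S between n2,n0
  Y(R8) = 0.3891 S between n4,n1
  Y(R9) = 0.0003509 S between n3,n0
  Y(R10) = 0.04673 S between n5,n3
  Y(R11) = 0.0001170 S between n4,n2
  Y(R12) = 0.003021 S between n5,n0
  Y(R13) = 0.008065 S between n5,n1
  Y(R14) = 0.01307 S between n3,n1
  Isrc: injects 0.0113 A into n1 (from n4)
Assemble and solve the 5×5 MNA system:
  V(n1)=1.973e-05  V(n2)=-5.886e-05  V(n3)=-5.366e-05  V(n4)=-0.02901  V(n5)=-5.681e-05

R_eq = 2.569 Ω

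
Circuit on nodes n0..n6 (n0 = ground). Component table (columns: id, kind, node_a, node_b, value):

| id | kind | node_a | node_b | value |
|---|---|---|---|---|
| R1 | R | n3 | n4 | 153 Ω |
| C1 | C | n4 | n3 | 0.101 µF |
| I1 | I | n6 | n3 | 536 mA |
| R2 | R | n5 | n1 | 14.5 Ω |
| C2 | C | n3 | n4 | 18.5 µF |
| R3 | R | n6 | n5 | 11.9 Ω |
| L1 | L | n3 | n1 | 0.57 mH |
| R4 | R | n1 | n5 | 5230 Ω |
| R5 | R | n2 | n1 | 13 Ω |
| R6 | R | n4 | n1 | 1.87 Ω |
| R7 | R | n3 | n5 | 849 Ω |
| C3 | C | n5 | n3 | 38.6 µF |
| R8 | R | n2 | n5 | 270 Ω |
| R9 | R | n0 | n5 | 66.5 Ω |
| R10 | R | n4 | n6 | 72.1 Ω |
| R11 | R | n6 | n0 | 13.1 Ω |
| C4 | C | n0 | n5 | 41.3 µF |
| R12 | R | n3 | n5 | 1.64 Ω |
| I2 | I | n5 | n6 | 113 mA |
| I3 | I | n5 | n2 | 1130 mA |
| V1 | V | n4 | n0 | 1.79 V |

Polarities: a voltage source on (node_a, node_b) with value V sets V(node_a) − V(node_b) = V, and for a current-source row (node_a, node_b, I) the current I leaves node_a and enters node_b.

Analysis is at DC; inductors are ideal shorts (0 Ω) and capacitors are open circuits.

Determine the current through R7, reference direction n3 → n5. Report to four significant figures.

0.002399 A

MNA unknowns: 6 node voltages V₁..V_6 plus 2 source currents (L1, V1)
R1: Y=0.006536 on G[3,4]
C1: Y=0.000 on G[4,3]
I1: z[6]−=0.536, z[3]+=0.536
R2: Y=0.06897 on G[5,1]
C2: Y=0.000 on G[3,4]
R3: Y=0.08403 on G[6,5]
L1: row V3−V1=0, i_L1 at 3,1
R4: Y=0.0001912 on G[1,5]
R5: Y=0.07692 on G[2,1]
R6: Y=0.5348 on G[4,1]
R7: Y=0.001178 on G[3,5]
C3: Y=0.000 on G[5,3]
R8: Y=0.003704 on G[2,5]
R9: Y=0.01504 on G[0,5]
R10: Y=0.01387 on G[4,6]
R11: Y=0.07634 on G[6,0]
C4: Y=0.000 on G[0,5]
R12: Y=0.6098 on G[3,5]
I2: z[5]−=0.113, z[6]+=0.113
I3: z[5]−=1.13, z[2]+=1.13
V1: row V4−V0=1.79, i_V1 at 4,0
solve → V1=2.199, V2=16.12, V3=2.199, V4=1.790, V5=0.1621, V6=-2.207
aux → i_L1=-0.7112, i_V1=0.1660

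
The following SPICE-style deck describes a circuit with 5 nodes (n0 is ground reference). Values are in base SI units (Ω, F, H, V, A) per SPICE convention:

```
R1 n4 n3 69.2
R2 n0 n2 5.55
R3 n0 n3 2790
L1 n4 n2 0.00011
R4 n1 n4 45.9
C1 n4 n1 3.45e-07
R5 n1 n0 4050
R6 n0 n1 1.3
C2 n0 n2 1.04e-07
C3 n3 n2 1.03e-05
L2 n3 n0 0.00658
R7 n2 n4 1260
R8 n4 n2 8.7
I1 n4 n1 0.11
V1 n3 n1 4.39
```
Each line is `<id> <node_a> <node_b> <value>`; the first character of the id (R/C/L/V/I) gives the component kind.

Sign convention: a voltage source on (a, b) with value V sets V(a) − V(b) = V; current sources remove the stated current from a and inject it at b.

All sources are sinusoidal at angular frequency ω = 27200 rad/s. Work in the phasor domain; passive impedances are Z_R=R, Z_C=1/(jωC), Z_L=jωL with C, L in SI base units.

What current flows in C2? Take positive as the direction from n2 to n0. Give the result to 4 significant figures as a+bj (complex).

MNA unknowns: 4 node voltages V₁..V_4 plus 1 source current (V1)
R1: Y=0.01445+0.000j on G[4,3]
R2: Y=0.1802+0.000j on G[0,2]
R3: Y=0.0003584+0.000j on G[0,3]
L1: Y=0.000-0.3342j on G[4,2]
R4: Y=0.02179+0.000j on G[1,4]
C1: Y=0.000+0.009384j on G[4,1]
R5: Y=0.0002469+0.000j on G[1,0]
R6: Y=0.7692+0.000j on G[0,1]
C2: Y=0.000+0.002829j on G[0,2]
C3: Y=0.000+0.2802j on G[3,2]
L2: Y=0.000-0.005587j on G[3,0]
R7: Y=0.0007937+0.000j on G[2,4]
R8: Y=0.1149+0.000j on G[4,2]
I1: z[4]−=0.11, z[1]+=0.11
V1: row V3−V1=4.39, i_V1 at 3,1
solve → V1=-0.5594-0.3735j, V2=2.419+1.677j, V3=3.831-0.3735j, V4=2.518+1.214j
aux → i_V1=-0.5926-0.3509j

-0.004743+0.006844j A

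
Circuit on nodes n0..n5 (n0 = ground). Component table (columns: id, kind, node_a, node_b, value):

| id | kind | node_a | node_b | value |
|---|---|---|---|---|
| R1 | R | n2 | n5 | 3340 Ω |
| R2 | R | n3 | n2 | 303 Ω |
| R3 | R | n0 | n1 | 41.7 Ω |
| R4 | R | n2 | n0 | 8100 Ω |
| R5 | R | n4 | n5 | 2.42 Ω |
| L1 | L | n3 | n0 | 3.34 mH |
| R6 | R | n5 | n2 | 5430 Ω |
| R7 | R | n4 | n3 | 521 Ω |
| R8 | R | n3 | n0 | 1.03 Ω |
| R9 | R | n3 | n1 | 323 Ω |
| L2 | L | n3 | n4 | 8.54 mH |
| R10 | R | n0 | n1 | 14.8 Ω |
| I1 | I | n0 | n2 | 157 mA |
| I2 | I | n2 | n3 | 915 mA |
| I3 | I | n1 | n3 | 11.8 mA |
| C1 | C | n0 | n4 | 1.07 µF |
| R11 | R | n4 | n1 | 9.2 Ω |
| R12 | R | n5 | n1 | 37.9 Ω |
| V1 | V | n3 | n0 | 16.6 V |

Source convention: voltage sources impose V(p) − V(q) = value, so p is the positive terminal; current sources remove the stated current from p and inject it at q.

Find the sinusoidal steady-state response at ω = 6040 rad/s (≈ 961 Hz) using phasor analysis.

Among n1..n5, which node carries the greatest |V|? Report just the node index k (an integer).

2

Apply KCL at each of the 5 non-ground nodes and solve the resulting linear system.
Node n1: branches {R3, R9, R10, I3, R11, R12} → V_1 = 0.5593-3.171j
Node n2: branches {R1, R2, R4, R6, I1, I2} → V_2 = -179.9-0.6535j
Node n3: branches {R2, L1, R7, R8, R9, L2, I2, I3, V1} → V_3 = 16.60+0.000j
Node n4: branches {R5, R7, L2, C1, R11} → V_4 = 0.6985-5.421j
Node n5: branches {R1, R5, R6, R12} → V_5 = 0.4917-5.281j
Source currents: i(V1)=-16.02+1.109j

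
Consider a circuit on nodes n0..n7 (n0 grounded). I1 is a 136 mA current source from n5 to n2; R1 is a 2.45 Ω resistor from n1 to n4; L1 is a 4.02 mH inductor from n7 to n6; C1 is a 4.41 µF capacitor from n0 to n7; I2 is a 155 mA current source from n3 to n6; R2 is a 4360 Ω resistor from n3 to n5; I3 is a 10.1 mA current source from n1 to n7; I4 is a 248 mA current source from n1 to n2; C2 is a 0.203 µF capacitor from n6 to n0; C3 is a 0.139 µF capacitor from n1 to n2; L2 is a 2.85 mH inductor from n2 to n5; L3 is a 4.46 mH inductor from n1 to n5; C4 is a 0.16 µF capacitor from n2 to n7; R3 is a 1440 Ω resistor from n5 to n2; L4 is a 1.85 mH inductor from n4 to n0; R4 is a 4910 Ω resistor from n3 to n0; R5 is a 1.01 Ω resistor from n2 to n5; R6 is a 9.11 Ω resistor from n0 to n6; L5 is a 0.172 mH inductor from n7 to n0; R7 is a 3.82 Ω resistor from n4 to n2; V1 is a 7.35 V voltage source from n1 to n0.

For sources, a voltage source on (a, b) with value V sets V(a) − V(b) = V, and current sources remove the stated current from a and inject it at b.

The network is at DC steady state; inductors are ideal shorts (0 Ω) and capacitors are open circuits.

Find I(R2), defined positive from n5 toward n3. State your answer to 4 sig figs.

0.08289 A

Apply KCL at each of the 7 non-ground nodes and solve the resulting linear system.
Node n1: branches {R1, I3, I4, C3, L3, V1} → V_1 = 7.350
Node n2: branches {I1, I4, C3, L2, C4, R3, R5, R7} → V_2 = 7.350
Node n3: branches {I2, R2, R4} → V_3 = -354.1
Node n4: branches {R1, L4, R7} → V_4 = 0.000
Node n5: branches {I1, R2, L2, L3, R3, R5} → V_5 = 7.350
Node n6: branches {L1, I2, C2, R6} → V_6 = 0.000
Node n7: branches {L1, C1, I3, C4, L5} → V_7 = 0.000
Source currents: i(L1)=-0.1550, i(L2)=-1.540, i(L3)=1.759, i(L4)=4.924, i(L5)=0.1651, i(V1)=-5.017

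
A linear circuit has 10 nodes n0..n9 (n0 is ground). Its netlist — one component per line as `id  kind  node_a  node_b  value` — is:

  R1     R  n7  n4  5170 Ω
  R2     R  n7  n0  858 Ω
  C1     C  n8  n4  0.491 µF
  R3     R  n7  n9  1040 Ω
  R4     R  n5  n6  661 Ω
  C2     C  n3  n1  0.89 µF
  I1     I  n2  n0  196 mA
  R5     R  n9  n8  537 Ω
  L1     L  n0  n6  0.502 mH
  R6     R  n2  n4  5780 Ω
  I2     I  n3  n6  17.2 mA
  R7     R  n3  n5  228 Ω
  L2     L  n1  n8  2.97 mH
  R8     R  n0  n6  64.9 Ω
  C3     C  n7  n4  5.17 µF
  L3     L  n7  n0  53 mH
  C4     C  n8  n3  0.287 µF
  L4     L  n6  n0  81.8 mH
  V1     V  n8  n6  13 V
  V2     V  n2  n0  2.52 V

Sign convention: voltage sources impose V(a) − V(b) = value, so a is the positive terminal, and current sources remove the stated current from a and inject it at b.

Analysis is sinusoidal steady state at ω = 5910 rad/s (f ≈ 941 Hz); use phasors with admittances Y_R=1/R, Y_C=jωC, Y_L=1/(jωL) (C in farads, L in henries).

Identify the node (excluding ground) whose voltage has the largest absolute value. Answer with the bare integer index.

Apply KCL at each of the 9 non-ground nodes and solve the resulting linear system.
Node n1: branches {C2, L2} → V_1 = 13.13-0.5898j
Node n2: branches {I1, R6, V2} → V_2 = 2.520+0.000j
Node n3: branches {C2, I2, R7, C4} → V_3 = 12.44+3.987j
Node n4: branches {R1, C1, R6, C3} → V_4 = 0.7762+16.11j
Node n5: branches {R4, R7} → V_5 = 9.266+2.922j
Node n6: branches {R4, L1, I2, R8, L4, V1} → V_6 = 0.06422-0.1672j
Node n7: branches {R1, R2, R3, C3, L3} → V_7 = -0.3093+17.66j
Node n8: branches {C1, R5, L2, C4, V1} → V_8 = 13.06-0.1672j
Node n9: branches {R3, R5} → V_9 = 8.510+5.902j
Source currents: i(V1)=-0.08683-0.02903j, i(V2)=-0.1963+0.002787j

7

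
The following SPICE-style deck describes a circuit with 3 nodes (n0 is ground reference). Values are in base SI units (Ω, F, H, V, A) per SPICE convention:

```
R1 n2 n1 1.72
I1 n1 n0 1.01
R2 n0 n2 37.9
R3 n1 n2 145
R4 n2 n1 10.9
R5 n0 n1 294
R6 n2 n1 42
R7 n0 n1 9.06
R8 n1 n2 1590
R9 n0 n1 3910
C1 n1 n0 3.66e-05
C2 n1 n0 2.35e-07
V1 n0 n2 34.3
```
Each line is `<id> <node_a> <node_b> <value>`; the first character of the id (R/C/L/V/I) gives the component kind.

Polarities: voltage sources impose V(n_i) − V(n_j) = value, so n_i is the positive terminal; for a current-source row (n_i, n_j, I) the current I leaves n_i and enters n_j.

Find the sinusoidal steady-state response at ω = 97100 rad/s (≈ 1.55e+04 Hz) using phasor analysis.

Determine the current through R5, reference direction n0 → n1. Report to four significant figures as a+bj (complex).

MNA unknowns: 2 node voltages V₁..V_2 plus 1 source current (V1)
R1: Y=0.5814+0.000j on G[2,1]
I1: z[1]−=1.01, z[0]+=1.01
R2: Y=0.02639+0.000j on G[0,2]
R3: Y=0.006897+0.000j on G[1,2]
R4: Y=0.09174+0.000j on G[2,1]
R5: Y=0.003401+0.000j on G[0,1]
R6: Y=0.02381+0.000j on G[2,1]
R7: Y=0.1104+0.000j on G[0,1]
R8: Y=0.0006289+0.000j on G[1,2]
R9: Y=0.0002558+0.000j on G[0,1]
C1: Y=0.000+3.554j on G[1,0]
C2: Y=0.000+0.02282j on G[1,0]
V1: row V0−V2=34.3, i_V1 at 0,2
solve → V1=-1.531+6.688j, V2=-34.30+0.000j
aux → i_V1=-23.99-4.711j

0.005206-0.02275j A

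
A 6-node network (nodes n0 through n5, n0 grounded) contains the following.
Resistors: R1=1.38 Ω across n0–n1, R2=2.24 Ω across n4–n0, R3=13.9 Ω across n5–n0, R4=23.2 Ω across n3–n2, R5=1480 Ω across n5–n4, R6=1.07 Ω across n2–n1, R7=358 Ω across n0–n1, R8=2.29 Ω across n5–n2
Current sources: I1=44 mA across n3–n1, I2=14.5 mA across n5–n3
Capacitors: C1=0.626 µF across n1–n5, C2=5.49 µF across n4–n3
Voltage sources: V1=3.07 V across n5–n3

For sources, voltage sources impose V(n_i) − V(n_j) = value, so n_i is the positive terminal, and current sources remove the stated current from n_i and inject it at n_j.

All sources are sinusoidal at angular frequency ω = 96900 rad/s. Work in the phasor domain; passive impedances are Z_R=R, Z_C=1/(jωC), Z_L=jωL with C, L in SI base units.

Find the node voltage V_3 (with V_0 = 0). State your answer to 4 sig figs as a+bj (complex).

MNA unknowns: 5 node voltages V₁..V_5 plus 1 source current (V1)
R1: Y=0.7246+0.000j on G[0,1]
I1: z[3]−=0.044, z[1]+=0.044
R2: Y=0.4464+0.000j on G[4,0]
R3: Y=0.07194+0.000j on G[5,0]
R4: Y=0.04310+0.000j on G[3,2]
C1: Y=0.000+0.06066j on G[1,5]
C2: Y=0.000+0.5320j on G[4,3]
R5: Y=0.0006757+0.000j on G[5,4]
R6: Y=0.9346+0.000j on G[2,1]
R7: Y=0.002793+0.000j on G[0,1]
I2: z[5]−=0.0145, z[3]+=0.0145
R8: Y=0.4367+0.000j on G[5,2]
V1: row V5−V3=3.07, i_V1 at 5,3
solve → V1=0.4602+0.2086j, V2=0.7869+0.2905j, V3=-1.371+0.4501j, V4=-1.024-0.4124j, V5=1.699+0.4501j
aux → i_V1=-0.5223-0.1778j

-1.371+0.4501j V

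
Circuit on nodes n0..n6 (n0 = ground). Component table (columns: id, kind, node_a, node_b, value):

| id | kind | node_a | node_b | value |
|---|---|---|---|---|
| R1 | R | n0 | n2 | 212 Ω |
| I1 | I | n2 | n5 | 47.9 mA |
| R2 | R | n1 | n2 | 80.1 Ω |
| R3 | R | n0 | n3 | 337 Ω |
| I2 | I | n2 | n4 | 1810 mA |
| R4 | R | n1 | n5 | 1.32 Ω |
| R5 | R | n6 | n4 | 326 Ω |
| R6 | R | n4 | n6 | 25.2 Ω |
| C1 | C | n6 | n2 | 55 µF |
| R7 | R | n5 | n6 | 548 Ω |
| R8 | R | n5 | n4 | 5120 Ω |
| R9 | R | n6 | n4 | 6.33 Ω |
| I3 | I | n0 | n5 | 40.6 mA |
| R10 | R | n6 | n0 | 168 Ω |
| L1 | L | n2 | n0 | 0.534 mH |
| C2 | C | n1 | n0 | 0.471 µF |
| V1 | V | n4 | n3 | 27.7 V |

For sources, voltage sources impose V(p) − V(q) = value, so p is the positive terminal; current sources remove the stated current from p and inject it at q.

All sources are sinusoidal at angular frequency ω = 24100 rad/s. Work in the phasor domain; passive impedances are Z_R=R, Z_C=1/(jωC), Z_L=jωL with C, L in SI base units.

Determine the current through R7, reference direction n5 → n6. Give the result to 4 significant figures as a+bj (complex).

0.007229-0.004156j A

Element admittances at ω=24100 rad/s:
  Y(R1) = 0.004717+0.000j S between n0,n2
  I1: injects 0.0479 A into n5 (from n2)
  Y(R2) = 0.01248+0.000j S between n1,n2
  Y(R3) = 0.002967+0.000j S between n0,n3
  I2: injects 1.81 A into n4 (from n2)
  Y(R4) = 0.7576+0.000j S between n1,n5
  Y(R5) = 0.003067+0.000j S between n6,n4
  Y(R6) = 0.03968+0.000j S between n4,n6
  Y(C1) = 0.000+1.326j S between n6,n2
  Y(R7) = 0.001825+0.000j S between n5,n6
  Y(R8) = 0.0001953+0.000j S between n5,n4
  Y(R9) = 0.1580+0.000j S between n6,n4
  I3: injects 0.0406 A into n5 (from n0)
  Y(R10) = 0.005952+0.000j S between n6,n0
  Y(L1) = 0.000-0.07770j S between n2,n0
  Y(C2) = 0.000+0.01135j S between n1,n0
  V1: constraint V(n4)−V(n3) = 27.7
Assemble and solve the 7×7 MNA system:
  V(n1)=4.465-3.012j  V(n2)=0.6101+0.6789j  V(n3)=-17.81-0.7200j  V(n4)=9.887-0.7200j  V(n5)=4.573-3.006j  V(n6)=0.6115-0.7284j
  i(V1)=-0.05286-0.002137j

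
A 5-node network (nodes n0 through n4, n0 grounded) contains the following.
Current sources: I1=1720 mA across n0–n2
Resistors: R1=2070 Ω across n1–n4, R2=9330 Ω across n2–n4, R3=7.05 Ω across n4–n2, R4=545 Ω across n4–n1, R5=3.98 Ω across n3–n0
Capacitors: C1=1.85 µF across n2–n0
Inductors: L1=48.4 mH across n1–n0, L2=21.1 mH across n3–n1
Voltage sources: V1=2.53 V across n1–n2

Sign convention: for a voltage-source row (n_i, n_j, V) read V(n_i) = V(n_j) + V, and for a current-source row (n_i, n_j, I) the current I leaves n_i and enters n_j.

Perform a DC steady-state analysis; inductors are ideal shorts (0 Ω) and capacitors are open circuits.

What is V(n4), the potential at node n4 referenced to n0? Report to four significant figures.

Element admittances at DC:
  I1: injects 1.72 A into n2 (from n0)
  Y(R1) = 0.0004831 S between n1,n4
  Y(R2) = 0.0001072 S between n2,n4
  Y(R3) = 0.1418 S between n4,n2
  Y(R4) = 0.001835 S between n4,n1
  Y(C1) = 0.000 S between n2,n0
  L1: short n1↔n0 (DC inductor)
  Y(R5) = 0.2513 S between n3,n0
  L2: short n3↔n1 (DC inductor)
  V1: constraint V(n1)−V(n2) = 2.53
Assemble and solve the 7×7 MNA system:
  V(n1)=0.000  V(n2)=-2.530  V(n3)=0.000  V(n4)=-2.489
  i(L1)=1.720  i(L2)=0.000  i(V1)=-1.726

-2.489 V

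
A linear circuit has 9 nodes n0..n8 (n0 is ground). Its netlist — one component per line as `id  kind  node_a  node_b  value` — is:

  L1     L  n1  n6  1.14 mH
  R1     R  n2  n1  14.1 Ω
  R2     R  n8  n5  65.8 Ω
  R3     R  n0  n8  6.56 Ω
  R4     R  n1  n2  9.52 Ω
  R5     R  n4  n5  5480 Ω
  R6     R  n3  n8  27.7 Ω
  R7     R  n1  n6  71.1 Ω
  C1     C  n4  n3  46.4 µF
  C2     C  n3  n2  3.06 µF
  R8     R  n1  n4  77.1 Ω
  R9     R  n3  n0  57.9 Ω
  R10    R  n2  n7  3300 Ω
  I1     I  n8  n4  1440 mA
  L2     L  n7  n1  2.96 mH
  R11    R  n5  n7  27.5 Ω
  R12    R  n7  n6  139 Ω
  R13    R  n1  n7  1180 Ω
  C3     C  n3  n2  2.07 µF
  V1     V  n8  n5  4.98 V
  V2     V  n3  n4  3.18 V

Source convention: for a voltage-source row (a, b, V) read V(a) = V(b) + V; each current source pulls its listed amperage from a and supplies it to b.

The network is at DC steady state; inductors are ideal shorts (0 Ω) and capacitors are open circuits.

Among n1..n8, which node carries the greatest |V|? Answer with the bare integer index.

Apply KCL at each of the 8 non-ground nodes and solve the resulting linear system.
Node n1: branches {L1, R1, R4, R7, R8, L2, R13} → V_1 = -0.7711
Node n2: branches {R1, R4, C2, R10, C3} → V_2 = -0.7711
Node n3: branches {R6, C1, C2, R9, C3, V2} → V_3 = 20.82
Node n4: branches {R5, C1, R8, I1, V2} → V_4 = 17.64
Node n5: branches {R2, R5, R11, V1} → V_5 = -7.339
Node n6: branches {L1, R7, R12} → V_6 = -0.7711
Node n7: branches {R10, L2, R11, R12, R13} → V_7 = -0.7711
Node n8: branches {R2, R3, R6, I1, V1} → V_8 = -2.359
Source currents: i(L1)=0.000, i(L2)=-0.2388, i(V1)=-0.3191, i(V2)=-1.197

3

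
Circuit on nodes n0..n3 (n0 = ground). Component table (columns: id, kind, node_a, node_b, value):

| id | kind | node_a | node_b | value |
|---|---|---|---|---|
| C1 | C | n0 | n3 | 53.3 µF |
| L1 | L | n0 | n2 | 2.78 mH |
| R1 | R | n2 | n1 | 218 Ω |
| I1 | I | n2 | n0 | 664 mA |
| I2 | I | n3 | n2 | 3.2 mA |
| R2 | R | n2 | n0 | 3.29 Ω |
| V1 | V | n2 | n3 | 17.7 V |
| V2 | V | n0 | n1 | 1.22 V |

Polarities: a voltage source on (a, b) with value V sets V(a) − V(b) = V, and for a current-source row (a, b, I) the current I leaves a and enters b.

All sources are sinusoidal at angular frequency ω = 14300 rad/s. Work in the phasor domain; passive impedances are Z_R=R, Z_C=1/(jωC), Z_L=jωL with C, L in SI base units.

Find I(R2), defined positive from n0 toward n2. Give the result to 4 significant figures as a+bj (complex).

Apply KCL at each of the 3 non-ground nodes and solve the resulting linear system.
Node n1: branches {R1, V2} → V_1 = -1.220+0.000j
Node n2: branches {L1, R1, I1, I2, R2, V1} → V_2 = 15.25+7.293j
Node n3: branches {C1, I2, V1} → V_3 = -2.449+7.293j
Source currents: i(V1)=-5.555-1.867j, i(V2)=-0.07556-0.03345j

-4.636-2.217j A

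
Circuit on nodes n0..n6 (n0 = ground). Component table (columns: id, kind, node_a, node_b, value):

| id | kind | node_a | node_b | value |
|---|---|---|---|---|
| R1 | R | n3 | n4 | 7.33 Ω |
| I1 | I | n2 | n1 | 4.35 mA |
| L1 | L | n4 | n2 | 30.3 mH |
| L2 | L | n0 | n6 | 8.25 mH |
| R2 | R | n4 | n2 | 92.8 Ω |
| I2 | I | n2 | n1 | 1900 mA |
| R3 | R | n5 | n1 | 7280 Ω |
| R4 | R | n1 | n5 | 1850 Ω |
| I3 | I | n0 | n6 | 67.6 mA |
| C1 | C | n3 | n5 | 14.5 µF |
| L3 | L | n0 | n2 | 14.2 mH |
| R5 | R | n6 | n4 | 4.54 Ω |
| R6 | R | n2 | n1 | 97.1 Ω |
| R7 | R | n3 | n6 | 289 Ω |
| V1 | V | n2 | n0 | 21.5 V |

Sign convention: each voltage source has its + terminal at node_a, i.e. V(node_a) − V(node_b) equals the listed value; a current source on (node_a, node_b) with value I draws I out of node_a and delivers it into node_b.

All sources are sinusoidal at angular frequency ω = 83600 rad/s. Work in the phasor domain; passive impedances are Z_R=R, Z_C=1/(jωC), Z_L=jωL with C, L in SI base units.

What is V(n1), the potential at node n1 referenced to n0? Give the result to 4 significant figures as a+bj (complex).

MNA unknowns: 6 node voltages V₁..V_6 plus 1 source current (V1)
R1: Y=0.1364+0.000j on G[3,4]
I1: z[2]−=0.00435, z[1]+=0.00435
L1: Y=0.000-0.0003948j on G[4,2]
L2: Y=0.000-0.001450j on G[0,6]
R2: Y=0.01078+0.000j on G[4,2]
I2: z[2]−=1.9, z[1]+=1.9
R3: Y=0.0001374+0.000j on G[5,1]
R4: Y=0.0005405+0.000j on G[1,5]
I3: z[0]−=0.0676, z[6]+=0.0676
C1: Y=0.000+1.212j on G[3,5]
L3: Y=0.000-0.0008424j on G[0,2]
R5: Y=0.2203+0.000j on G[6,4]
R6: Y=0.01030+0.000j on G[2,1]
R7: Y=0.003460+0.000j on G[3,6]
V1: row V2−V0=21.5, i_V1 at 2,0
solve → V1=196.0+0.3175j, V2=21.50+0.000j, V3=37.58+5.230j, V4=36.81+5.247j, V5=37.58+5.141j, V6=37.09+5.487j
aux → i_V1=0.05964+0.07188j

196.0+0.3175j V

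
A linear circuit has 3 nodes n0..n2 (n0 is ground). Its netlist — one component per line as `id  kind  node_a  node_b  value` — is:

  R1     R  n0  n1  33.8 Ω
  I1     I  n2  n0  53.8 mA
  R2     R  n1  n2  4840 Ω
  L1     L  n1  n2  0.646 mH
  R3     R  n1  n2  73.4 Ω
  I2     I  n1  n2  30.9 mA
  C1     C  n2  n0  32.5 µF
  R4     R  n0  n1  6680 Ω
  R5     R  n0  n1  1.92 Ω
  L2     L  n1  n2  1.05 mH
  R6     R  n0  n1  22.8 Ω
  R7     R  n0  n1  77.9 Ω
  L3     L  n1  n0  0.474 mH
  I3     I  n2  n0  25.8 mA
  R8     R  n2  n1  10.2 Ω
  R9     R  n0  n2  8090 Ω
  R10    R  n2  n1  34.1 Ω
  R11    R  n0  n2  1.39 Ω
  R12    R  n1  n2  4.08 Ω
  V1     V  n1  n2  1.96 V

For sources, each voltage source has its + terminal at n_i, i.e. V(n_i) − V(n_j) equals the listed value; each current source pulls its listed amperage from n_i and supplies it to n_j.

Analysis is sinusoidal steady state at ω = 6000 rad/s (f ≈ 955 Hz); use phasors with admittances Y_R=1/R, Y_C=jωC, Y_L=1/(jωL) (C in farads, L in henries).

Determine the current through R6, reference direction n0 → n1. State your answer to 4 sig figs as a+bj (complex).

Apply KCL at each of the 2 non-ground nodes and solve the resulting linear system.
Node n1: branches {R1, R2, L1, R3, I2, R4, R5, L2, R6, R7, L3, R8, R10, R12, V1} → V_1 = 0.9556+0.4009j
Node n2: branches {I1, R2, L1, R3, I2, C1, L2, I3, R8, R9, R10, R11, R12, V1} → V_2 = -1.004+0.4009j
Source currents: i(V1)=-1.509+0.9094j

-0.04191-0.01758j A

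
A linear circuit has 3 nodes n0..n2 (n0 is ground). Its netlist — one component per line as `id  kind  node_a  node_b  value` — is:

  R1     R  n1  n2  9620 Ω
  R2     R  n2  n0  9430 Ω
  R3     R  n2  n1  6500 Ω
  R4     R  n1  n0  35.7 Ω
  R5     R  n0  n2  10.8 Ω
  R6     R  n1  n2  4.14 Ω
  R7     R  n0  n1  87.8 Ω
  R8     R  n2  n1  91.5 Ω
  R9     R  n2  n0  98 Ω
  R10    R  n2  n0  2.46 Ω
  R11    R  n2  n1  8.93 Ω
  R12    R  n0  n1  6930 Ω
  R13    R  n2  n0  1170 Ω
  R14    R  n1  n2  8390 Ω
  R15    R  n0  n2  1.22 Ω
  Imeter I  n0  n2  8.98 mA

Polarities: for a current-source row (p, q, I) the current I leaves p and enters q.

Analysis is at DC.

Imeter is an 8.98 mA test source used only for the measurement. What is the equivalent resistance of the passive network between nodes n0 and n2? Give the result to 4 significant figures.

Apply KCL at each of the 2 non-ground nodes and solve the resulting linear system.
Node n1: branches {R1, R3, R4, R6, R7, R8, R11, R12, R14} → V_1 = 0.005933
Node n2: branches {R1, R2, R3, R5, R6, R8, R9, R10, R11, R13, R14, R15, Imeter} → V_2 = 0.006576

R_eq = 0.7323 Ω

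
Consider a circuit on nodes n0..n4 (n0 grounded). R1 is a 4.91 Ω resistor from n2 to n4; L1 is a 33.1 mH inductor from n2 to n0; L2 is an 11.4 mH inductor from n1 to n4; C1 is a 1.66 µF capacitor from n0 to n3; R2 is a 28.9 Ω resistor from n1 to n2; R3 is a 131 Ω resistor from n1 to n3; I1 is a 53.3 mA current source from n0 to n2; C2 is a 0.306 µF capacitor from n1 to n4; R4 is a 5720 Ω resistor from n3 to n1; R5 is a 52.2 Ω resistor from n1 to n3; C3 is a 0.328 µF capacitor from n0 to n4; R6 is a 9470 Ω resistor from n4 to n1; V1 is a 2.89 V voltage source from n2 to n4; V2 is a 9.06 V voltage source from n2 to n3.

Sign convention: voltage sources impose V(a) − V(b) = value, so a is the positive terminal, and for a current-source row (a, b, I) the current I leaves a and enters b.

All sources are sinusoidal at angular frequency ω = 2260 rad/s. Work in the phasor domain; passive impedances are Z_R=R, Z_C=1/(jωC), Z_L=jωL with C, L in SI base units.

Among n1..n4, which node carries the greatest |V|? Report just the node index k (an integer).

3

Element admittances at ω=2260 rad/s:
  Y(R1) = 0.2037+0.000j S between n2,n4
  Y(L1) = 0.000-0.01337j S between n2,n0
  Y(L2) = 0.000-0.03881j S between n1,n4
  Y(C1) = 0.000+0.003752j S between n0,n3
  Y(R2) = 0.03460+0.000j S between n1,n2
  Y(R3) = 0.007634+0.000j S between n1,n3
  I1: injects 0.0533 A into n2 (from n0)
  Y(C2) = 0.000+0.0006916j S between n1,n4
  Y(R4) = 0.0001748+0.000j S between n3,n1
  Y(R5) = 0.01916+0.000j S between n1,n3
  Y(C3) = 0.000+0.0007413j S between n0,n4
  Y(R6) = 0.0001056+0.000j S between n4,n1
  V1: constraint V(n2)−V(n4) = 2.89
  V2: constraint V(n2)−V(n3) = 9.06
Assemble and solve the 6×6 MNA system:
  V(n1)=-7.740+5.524j  V(n2)=-4.071+6.006j  V(n3)=-13.13+6.006j  V(n4)=-6.961+6.006j
  i(V1)=-0.5746-0.03480j  i(V2)=-0.1679-0.03628j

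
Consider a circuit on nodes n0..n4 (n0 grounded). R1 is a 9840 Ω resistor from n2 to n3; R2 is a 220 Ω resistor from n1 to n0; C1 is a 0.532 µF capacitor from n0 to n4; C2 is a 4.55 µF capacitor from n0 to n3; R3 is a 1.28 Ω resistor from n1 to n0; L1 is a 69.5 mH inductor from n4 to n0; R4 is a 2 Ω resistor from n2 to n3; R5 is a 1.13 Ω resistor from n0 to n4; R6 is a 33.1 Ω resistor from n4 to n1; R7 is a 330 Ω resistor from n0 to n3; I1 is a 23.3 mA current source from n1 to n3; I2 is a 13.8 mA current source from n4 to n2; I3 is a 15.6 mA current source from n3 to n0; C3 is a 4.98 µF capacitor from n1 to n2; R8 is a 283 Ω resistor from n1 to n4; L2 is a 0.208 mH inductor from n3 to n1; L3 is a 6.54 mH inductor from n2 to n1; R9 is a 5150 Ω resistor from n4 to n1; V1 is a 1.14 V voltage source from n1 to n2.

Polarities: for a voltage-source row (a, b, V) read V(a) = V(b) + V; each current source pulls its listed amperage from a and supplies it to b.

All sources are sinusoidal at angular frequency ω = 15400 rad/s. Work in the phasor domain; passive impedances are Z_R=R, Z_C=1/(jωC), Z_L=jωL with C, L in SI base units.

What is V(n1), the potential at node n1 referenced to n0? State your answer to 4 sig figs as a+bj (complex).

Element admittances at ω=15400 rad/s:
  Y(R1) = 0.0001016+0.000j S between n2,n3
  Y(R2) = 0.004545+0.000j S between n1,n0
  Y(C1) = 0.000+0.008193j S between n0,n4
  Y(C2) = 0.000+0.07007j S between n0,n3
  Y(R3) = 0.7812+0.000j S between n1,n0
  Y(L1) = 0.000-0.0009343j S between n4,n0
  Y(R4) = 0.5000+0.000j S between n2,n3
  Y(R5) = 0.8850+0.000j S between n0,n4
  Y(R6) = 0.03021+0.000j S between n4,n1
  Y(R7) = 0.003030+0.000j S between n0,n3
  I1: injects 0.0233 A into n3 (from n1)
  I2: injects 0.0138 A into n2 (from n4)
  I3: injects 0.0156 A into n0 (from n3)
  Y(C3) = 0.000+0.07669j S between n1,n2
  Y(R8) = 0.003534+0.000j S between n1,n4
  Y(L2) = 0.000-0.3122j S between n3,n1
  Y(L3) = 0.000-0.009929j S between n2,n1
  Y(R9) = 0.0001942+0.000j S between n4,n1
  V1: constraint V(n1)−V(n2) = 1.14
Assemble and solve the 5×5 MNA system:
  V(n1)=-0.02922+0.08083j  V(n2)=-1.169+0.08083j  V(n3)=-0.9290-0.3486j  V(n4)=-0.01607+0.003112j
  i(V1)=-0.1339+0.1386j

-0.02922+0.08083j V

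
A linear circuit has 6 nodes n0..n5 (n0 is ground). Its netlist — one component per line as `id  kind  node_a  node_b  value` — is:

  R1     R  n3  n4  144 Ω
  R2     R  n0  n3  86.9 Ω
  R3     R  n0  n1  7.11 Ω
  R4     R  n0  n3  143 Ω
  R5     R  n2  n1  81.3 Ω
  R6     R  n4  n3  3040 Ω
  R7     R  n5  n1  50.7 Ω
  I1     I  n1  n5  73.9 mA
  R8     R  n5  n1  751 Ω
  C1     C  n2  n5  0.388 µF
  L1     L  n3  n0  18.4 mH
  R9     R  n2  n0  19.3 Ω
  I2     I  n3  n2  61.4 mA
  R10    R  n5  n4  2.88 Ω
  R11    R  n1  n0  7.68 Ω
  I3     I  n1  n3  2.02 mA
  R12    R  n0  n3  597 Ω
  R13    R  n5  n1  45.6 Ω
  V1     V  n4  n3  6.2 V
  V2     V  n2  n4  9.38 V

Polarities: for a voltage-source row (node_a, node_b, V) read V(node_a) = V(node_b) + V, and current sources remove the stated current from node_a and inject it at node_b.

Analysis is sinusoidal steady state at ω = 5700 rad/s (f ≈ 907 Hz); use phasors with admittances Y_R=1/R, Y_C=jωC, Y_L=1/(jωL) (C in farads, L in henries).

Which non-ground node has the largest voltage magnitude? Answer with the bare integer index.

MNA unknowns: 5 node voltages V₁..V_5 plus 2 source currents (V1, V2)
R1: Y=0.006944+0.000j on G[3,4]
R2: Y=0.01151+0.000j on G[0,3]
R3: Y=0.1406+0.000j on G[0,1]
R4: Y=0.006993+0.000j on G[0,3]
R5: Y=0.01230+0.000j on G[2,1]
R6: Y=0.0003289+0.000j on G[4,3]
R7: Y=0.01972+0.000j on G[5,1]
I1: z[1]−=0.0739, z[5]+=0.0739
R8: Y=0.001332+0.000j on G[5,1]
C1: Y=0.000+0.002212j on G[2,5]
L1: Y=0.000-0.009535j on G[3,0]
R9: Y=0.05181+0.000j on G[2,0]
I2: z[3]−=0.0614, z[2]+=0.0614
R10: Y=0.3472+0.000j on G[5,4]
R11: Y=0.1302+0.000j on G[1,0]
I3: z[1]−=0.00202, z[3]+=0.00202
R12: Y=0.001675+0.000j on G[0,3]
R13: Y=0.02193+0.000j on G[5,1]
V1: row V4−V3=6.2, i_V1 at 4,3
V2: row V2−V4=9.38, i_V2 at 2,4
solve → V1=-0.3916-0.1218j, V2=5.948-0.8173j, V3=-9.632-0.8173j, V4=-3.432-0.8173j, V5=-2.907-0.6905j
aux → i_V1=-0.1878+0.07535j, i_V2=-0.3250+0.03132j

3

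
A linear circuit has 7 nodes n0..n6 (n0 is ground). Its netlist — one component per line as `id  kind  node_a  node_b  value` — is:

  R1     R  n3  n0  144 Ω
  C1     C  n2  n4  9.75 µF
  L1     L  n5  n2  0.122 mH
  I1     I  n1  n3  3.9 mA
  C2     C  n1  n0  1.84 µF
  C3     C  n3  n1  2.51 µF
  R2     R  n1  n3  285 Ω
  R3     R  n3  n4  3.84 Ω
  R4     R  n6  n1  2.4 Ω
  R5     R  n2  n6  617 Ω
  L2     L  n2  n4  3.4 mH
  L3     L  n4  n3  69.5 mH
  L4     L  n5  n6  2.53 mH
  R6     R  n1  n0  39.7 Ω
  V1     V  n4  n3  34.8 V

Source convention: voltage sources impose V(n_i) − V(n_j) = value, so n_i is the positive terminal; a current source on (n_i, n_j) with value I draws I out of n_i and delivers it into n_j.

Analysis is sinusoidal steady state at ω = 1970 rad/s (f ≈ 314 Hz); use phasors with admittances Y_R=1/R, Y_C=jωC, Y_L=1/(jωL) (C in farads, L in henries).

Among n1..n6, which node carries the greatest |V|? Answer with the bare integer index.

3

Apply KCL at each of the 6 non-ground nodes and solve the resulting linear system.
Node n1: branches {I1, C2, C3, R2, R4, R6} → V_1 = 7.511-1.896j
Node n2: branches {C1, L1, R5, L2} → V_2 = 7.638+0.2697j
Node n3: branches {R1, I1, C3, R2, R3, L3, V1} → V_3 = -28.23+2.955j
Node n4: branches {C1, R3, L2, L3, V1} → V_4 = 6.568+2.955j
Node n5: branches {L1, L4} → V_5 = 7.670+0.1855j
Node n6: branches {R4, R5, L4} → V_6 = 8.349-1.562j
Source currents: i(V1)=-9.412+0.1150j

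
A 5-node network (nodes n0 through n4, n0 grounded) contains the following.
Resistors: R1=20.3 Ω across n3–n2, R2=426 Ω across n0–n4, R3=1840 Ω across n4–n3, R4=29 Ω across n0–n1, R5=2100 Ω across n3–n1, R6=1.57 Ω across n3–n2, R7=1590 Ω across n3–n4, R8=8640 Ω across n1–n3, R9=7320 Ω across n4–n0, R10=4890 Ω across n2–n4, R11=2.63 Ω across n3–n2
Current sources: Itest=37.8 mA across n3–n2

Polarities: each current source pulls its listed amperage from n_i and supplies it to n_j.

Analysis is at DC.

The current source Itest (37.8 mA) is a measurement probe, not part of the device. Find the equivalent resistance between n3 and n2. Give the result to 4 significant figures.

R_eq = 0.9375 Ω

Element admittances at DC:
  Y(R1) = 0.04926 S between n3,n2
  Y(R2) = 0.002347 S between n0,n4
  Y(R3) = 0.0005435 S between n4,n3
  Y(R4) = 0.03448 S between n0,n1
  Y(R5) = 0.0004762 S between n3,n1
  Y(R6) = 0.6369 S between n3,n2
  Y(R7) = 0.0006289 S between n3,n4
  Y(R8) = 0.0001157 S between n1,n3
  Y(R9) = 0.0001366 S between n4,n0
  Y(R10) = 0.0002045 S between n2,n4
  Y(R11) = 0.3802 S between n3,n2
  Itest: injects 0.0378 A into n2 (from n3)
Assemble and solve the 4×4 MNA system:
  V(n1)=-5.361e-05  V(n2)=0.03226  V(n3)=-0.003177  V(n4)=0.0007442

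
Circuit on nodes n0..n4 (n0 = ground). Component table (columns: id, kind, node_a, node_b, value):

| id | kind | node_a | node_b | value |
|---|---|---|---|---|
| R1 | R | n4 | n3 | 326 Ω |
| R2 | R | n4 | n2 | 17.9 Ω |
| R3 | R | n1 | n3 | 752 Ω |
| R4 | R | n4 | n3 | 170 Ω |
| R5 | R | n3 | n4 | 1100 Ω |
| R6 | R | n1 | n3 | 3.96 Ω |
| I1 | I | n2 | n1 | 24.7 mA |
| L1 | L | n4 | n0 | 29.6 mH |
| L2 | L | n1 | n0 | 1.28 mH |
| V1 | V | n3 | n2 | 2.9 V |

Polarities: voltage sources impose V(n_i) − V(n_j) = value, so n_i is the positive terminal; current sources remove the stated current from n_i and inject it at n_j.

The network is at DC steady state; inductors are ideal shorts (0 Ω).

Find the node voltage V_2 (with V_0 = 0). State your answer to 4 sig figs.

MNA unknowns: 4 node voltages V₁..V_4 plus 3 source currents (L1, L2, V1)
R1: Y=0.003067 on G[4,3]
R2: Y=0.05587 on G[4,2]
R3: Y=0.001330 on G[1,3]
R4: Y=0.005882 on G[4,3]
R5: Y=0.0009091 on G[3,4]
R6: Y=0.2525 on G[1,3]
I1: z[2]−=0.0247, z[1]+=0.0247
L1: row V4−V0=0, i_L1 at 4,0
L2: row V1−V0=0, i_L2 at 1,0
V1: row V3−V2=2.9, i_V1 at 3,2
solve → V1=0.000, V2=-2.470, V3=0.4297, V4=0.000
aux → i_L1=-0.1338, i_L2=0.1338, i_V1=-0.1133

-2.470 V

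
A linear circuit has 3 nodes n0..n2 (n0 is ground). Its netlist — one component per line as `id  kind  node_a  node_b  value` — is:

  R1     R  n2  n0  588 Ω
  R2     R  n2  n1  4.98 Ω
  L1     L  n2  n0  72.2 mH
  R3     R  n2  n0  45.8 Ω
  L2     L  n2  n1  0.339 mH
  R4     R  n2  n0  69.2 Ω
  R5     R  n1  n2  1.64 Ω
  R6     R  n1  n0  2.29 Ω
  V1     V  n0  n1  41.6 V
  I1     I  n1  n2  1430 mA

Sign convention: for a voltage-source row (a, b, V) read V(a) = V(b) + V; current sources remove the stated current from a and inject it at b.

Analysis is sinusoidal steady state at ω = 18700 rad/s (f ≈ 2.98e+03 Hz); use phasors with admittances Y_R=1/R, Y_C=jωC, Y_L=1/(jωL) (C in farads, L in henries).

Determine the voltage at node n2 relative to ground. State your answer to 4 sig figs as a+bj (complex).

Element admittances at ω=18700 rad/s:
  Y(R1) = 0.001701+0.000j S between n2,n0
  Y(R2) = 0.2008+0.000j S between n2,n1
  Y(L1) = 0.000-0.0007407j S between n2,n0
  Y(R3) = 0.02183+0.000j S between n2,n0
  Y(L2) = 0.000-0.1577j S between n2,n1
  Y(R4) = 0.01445+0.000j S between n2,n0
  Y(R5) = 0.6098+0.000j S between n1,n2
  Y(R6) = 0.4367+0.000j S between n1,n0
  V1: constraint V(n0)−V(n1) = 41.6
  I1: injects 1.43 A into n2 (from n1)
Assemble and solve the 3×3 MNA system:
  V(n1)=-41.60+0.000j  V(n2)=-38.17+0.6052j
  i(V1)=-19.62+0.05126j

-38.17+0.6052j V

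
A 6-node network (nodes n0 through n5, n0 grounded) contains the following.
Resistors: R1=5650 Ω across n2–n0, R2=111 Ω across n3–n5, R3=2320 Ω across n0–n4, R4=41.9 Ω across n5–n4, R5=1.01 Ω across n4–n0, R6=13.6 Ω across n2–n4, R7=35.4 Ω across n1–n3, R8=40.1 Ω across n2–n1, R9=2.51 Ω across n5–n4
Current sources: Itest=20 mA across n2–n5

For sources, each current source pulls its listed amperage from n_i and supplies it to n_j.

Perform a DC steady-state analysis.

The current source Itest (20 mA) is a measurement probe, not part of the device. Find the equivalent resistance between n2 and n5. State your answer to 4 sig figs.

R_eq = 14.68 Ω

Element admittances at DC:
  Y(R1) = 0.0001770 S between n2,n0
  Y(R2) = 0.009009 S between n3,n5
  Y(R3) = 0.0004310 S between n0,n4
  Y(R4) = 0.02387 S between n5,n4
  Y(R5) = 0.9901 S between n4,n0
  Y(R6) = 0.07353 S between n2,n4
  Y(R7) = 0.02825 S between n1,n3
  Y(R8) = 0.02494 S between n2,n1
  Y(R9) = 0.3984 S between n5,n4
  Itest: injects 0.02 A into n5 (from n2)
Assemble and solve the 5×5 MNA system:
  V(n1)=-0.1868  V(n2)=-0.2499  V(n3)=-0.1311  V(n4)=4.466e-05  V(n5)=0.04368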